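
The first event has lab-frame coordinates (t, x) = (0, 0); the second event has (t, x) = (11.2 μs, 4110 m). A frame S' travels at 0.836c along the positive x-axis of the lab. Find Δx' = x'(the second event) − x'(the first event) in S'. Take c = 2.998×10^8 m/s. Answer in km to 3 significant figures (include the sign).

Δx' ≈ 2.37 km

γ = 1/√(1 − 0.836²) = 1.8224
Δx' = γ(Δx − vΔt) = 1.8224 × (4110 m − 0.836×(2.998×10^8 m/s)×11.2×10^-6 s)
= 1.8224 × (1302.9 m) = 2.37 km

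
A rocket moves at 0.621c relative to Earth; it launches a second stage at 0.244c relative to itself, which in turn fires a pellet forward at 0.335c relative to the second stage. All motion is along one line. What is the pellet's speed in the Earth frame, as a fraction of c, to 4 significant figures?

u ≈ 0.8678c

Compose boost 2: (0.244 + 0.621)/(1 + 0.244×0.621) = 0.8650/1.15152 = 0.751178
Compose boost 3: (0.335 + 0.751178)/(1 + 0.335×0.751178) = 1.08618/1.25164 = 0.8678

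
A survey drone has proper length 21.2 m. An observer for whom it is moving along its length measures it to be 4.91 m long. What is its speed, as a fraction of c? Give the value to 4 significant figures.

γ = L₀/L = 21.2/4.91 = 4.31772
β = √(1 − 1/γ²) = 0.9728

β ≈ 0.9728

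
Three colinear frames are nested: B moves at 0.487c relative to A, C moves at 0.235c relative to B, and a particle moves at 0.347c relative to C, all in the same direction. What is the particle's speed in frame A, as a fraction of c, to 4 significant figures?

Compose boost 2: (0.235 + 0.487)/(1 + 0.235×0.487) = 0.7220/1.11444 = 0.647856
Compose boost 3: (0.347 + 0.647856)/(1 + 0.347×0.647856) = 0.994856/1.22481 = 0.8123

u ≈ 0.8123c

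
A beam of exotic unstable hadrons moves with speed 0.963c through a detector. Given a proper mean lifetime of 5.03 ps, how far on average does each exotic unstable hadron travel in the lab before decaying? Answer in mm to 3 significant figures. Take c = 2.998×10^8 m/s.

γ = 1/√(1 − 0.963²) = 3.7106
Dilated lifetime: Δt = γτ₀ = 3.7106 × 5.03 ps = 18.664 ps
d = vΔt = 0.963c × 18.664 ps = 2.8871×10^8 m/s × 1.8664×10^-11 s = 5.39 mm

d ≈ 5.39 mm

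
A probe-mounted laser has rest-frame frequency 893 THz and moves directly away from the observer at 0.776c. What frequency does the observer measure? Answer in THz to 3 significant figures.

f_obs ≈ 317 THz

Relativistic Doppler: f_obs = f_src √((1−β)/(1+β))
= 893 × √(0.22400/1.7760) = 893 × 0.35514 = 317 THz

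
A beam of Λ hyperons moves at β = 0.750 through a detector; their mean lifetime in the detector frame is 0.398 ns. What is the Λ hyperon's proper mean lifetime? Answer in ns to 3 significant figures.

τ₀ ≈ 0.263 ns

γ = 1/√(1 − 0.750²) = 1.5119
Proper time: τ₀ = Δt/γ = 0.398/1.5119 = 0.263 ns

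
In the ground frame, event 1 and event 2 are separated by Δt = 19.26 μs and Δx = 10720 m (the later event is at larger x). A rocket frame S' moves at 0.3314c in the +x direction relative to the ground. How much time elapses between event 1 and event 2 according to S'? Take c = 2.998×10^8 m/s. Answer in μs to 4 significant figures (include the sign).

Δt' ≈ 7.854 μs

γ = 1/√(1 − 0.3314²) = 1.05989
Δt' = γ(Δt − vΔx/c²) = 1.05989 × (19.26 μs − 0.3314×10720 m / (2.998×10^8 m/s))
= 1.05989 × (7.41007 μs) = 7.854 μs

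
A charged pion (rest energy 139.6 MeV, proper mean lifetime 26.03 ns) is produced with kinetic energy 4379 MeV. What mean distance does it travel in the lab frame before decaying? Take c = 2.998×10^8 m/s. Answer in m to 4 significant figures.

γ = 1 + K/(m₀c²) = 1 + 4379/139.6 = 32.3682
β = √(1 − 1/γ²) = 0.999523
Dilated lifetime: γτ₀ = 32.3682 × 26.03 ns = 842.544 ns
d = βc·γτ₀ = 0.999523 × (2.998×10^8 m/s) × 8.42544×10^-7 s = 252.5 m

d ≈ 252.5 m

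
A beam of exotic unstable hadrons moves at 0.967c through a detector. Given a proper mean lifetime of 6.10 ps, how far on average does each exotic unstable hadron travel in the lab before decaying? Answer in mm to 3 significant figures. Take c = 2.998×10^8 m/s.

d ≈ 6.94 mm

γ = 1/√(1 − 0.967²) = 3.9250
Dilated lifetime: Δt = γτ₀ = 3.9250 × 6.10 ps = 23.943 ps
d = vΔt = 0.967c × 23.943 ps = 2.8991×10^8 m/s × 2.3943×10^-11 s = 6.94 mm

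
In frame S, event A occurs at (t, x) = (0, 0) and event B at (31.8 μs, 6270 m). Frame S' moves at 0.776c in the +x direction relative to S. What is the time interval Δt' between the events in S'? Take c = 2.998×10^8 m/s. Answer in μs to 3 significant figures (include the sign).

γ = 1/√(1 − 0.776²) = 1.5855
Δt' = γ(Δt − vΔx/c²) = 1.5855 × (31.8 μs − 0.776×6270 m / (2.998×10^8 m/s))
= 1.5855 × (15.571 μs) = 24.7 μs

Δt' ≈ 24.7 μs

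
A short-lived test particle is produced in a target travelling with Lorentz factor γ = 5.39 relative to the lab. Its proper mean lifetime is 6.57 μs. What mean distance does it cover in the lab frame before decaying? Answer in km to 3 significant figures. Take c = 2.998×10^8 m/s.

d ≈ 10.4 km

β = √(1 − 1/γ²) = √(1 − 1/5.39²) = 0.98264
Dilated lifetime: Δt = γτ₀ = 5.39 × 6.57 μs = 35.412 μs
d = vΔt = 0.98264c × 35.412 μs = 2.9460×10^8 m/s × 3.5412×10^-5 s = 10.4 km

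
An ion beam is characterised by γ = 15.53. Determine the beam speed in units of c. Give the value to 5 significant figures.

β ≈ 0.99792

β = √(1 − 1/γ²) = √(1 − 1/15.53²) = √(0.9958537) = 0.99792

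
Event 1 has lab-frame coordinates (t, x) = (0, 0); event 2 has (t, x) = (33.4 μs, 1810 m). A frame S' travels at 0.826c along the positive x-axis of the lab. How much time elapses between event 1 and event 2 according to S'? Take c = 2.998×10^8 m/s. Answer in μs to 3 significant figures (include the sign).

γ = 1/√(1 − 0.826²) = 1.7741
Δt' = γ(Δt − vΔx/c²) = 1.7741 × (33.4 μs − 0.826×1810 m / (2.998×10^8 m/s))
= 1.7741 × (28.413 μs) = 50.4 μs

Δt' ≈ 50.4 μs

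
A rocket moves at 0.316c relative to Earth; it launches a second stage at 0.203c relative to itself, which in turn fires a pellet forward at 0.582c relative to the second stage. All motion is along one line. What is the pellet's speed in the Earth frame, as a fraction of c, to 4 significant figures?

Compose boost 2: (0.203 + 0.316)/(1 + 0.203×0.316) = 0.5190/1.06415 = 0.487714
Compose boost 3: (0.582 + 0.487714)/(1 + 0.582×0.487714) = 1.06971/1.28385 = 0.8332

u ≈ 0.8332c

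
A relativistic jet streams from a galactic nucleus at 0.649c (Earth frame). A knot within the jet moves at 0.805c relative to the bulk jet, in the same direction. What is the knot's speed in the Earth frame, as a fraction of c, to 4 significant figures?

u ≈ 0.9550c

Relativistic velocity addition: u = (u' + v)/(1 + u'v/c²)
= (0.805 + 0.649)/(1 + 0.805×0.649) = 1.454/1.52245 = 0.9550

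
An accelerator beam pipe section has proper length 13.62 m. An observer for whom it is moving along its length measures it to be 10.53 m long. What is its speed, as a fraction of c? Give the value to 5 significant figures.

β ≈ 0.63425

γ = L₀/L = 13.62/10.53 = 1.293447
β = √(1 − 1/γ²) = 0.63425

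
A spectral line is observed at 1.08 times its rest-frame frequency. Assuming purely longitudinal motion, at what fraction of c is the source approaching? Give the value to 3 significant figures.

β ≈ 0.0768

f_obs/f_src = √((1+β)/(1−β)) = 1.08  ⇒  (1+β)/(1−β) = 1.1664
β = |1 − D²|/(1 + D²) = |1 − 1.1664|/(1 + 1.1664) = 0.0768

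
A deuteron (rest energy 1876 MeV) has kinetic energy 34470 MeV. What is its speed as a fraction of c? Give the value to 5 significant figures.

γ = 1 + K/(m₀c²) = 1 + 34470/1876 = 19.37420
β = √(1 − 1/γ²) = 0.99867

β ≈ 0.99867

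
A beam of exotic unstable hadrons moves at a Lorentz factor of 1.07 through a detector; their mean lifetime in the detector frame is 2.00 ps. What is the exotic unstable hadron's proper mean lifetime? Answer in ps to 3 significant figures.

γ = 1.07 (given)
Proper time: τ₀ = Δt/γ = 2.00/1.07 = 1.87 ps

τ₀ ≈ 1.87 ps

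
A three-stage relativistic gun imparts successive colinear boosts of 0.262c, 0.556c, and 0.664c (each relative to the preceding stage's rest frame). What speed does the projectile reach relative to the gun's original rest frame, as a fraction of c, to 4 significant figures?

u ≈ 0.9348c

Compose boost 2: (0.556 + 0.262)/(1 + 0.556×0.262) = 0.8180/1.14567 = 0.713991
Compose boost 3: (0.664 + 0.713991)/(1 + 0.664×0.713991) = 1.37799/1.47409 = 0.9348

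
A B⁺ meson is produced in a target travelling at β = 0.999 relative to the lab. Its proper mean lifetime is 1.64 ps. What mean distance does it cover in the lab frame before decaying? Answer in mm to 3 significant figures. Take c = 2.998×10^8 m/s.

d ≈ 11.0 mm

γ = 1/√(1 − 0.999²) = 22.366
Dilated lifetime: Δt = γτ₀ = 22.366 × 1.64 ps = 36.681 ps
d = vΔt = 0.999c × 36.681 ps = 2.9950×10^8 m/s × 3.6681×10^-11 s = 11.0 mm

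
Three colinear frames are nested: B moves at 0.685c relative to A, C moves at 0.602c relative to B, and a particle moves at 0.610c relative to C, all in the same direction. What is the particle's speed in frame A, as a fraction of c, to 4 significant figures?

u ≈ 0.9777c

Compose boost 2: (0.602 + 0.685)/(1 + 0.602×0.685) = 1.287/1.41237 = 0.911234
Compose boost 3: (0.610 + 0.911234)/(1 + 0.610×0.911234) = 1.52123/1.55585 = 0.9777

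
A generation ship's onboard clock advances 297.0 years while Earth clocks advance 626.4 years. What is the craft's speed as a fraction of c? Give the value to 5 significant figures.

γ = Δt/τ₀ = 626.4/297.0 = 2.109091
β = √(1 − 1/γ²) = √(1 − 1/2.109091²) = 0.88045

β ≈ 0.88045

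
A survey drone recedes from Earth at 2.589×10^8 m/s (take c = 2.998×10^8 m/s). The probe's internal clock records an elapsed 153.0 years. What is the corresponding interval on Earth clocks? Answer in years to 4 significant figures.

β = v/c = 2.589×10^8 / 2.998×10^8 = 0.863576
γ = 1/√(1 − 0.863576²) = 1.98326
Time dilation: Δt = γτ₀ = 1.98326 × 153.0 years = 303.4 years

Δt ≈ 303.4 years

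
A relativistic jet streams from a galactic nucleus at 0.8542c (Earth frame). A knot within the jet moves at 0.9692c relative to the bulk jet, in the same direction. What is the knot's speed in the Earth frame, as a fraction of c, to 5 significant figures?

Relativistic velocity addition: u = (u' + v)/(1 + u'v/c²)
= (0.9692 + 0.8542)/(1 + 0.9692×0.8542) = 1.8234/1.827891 = 0.99754

u ≈ 0.99754c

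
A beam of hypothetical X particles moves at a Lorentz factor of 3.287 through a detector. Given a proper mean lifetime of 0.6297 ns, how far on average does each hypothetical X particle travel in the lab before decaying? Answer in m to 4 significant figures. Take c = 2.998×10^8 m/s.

β = √(1 − 1/γ²) = √(1 − 1/3.287²) = 0.952599
Dilated lifetime: Δt = γτ₀ = 3.287 × 0.6297 ns = 2.06982 ns
d = vΔt = 0.952599c × 2.06982 ns = 2.85589×10^8 m/s × 2.06982×10^-9 s = 0.5911 m

d ≈ 0.5911 m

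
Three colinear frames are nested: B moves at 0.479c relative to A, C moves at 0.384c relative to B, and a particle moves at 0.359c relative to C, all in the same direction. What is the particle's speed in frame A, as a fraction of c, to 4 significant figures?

u ≈ 0.8623c

Compose boost 2: (0.384 + 0.479)/(1 + 0.384×0.479) = 0.8630/1.18394 = 0.728925
Compose boost 3: (0.359 + 0.728925)/(1 + 0.359×0.728925) = 1.08792/1.26168 = 0.8623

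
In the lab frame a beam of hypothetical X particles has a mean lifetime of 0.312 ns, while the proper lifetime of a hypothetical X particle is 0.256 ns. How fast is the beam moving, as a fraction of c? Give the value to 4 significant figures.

γ = Δt/τ₀ = 0.312/0.256 = 1.21875
β = √(1 − 1/γ²) = √(1 − 1/1.21875²) = 0.5716

β ≈ 0.5716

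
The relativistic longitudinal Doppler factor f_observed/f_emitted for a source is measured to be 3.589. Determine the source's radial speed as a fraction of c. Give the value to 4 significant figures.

β ≈ 0.8559

f_obs/f_src = √((1+β)/(1−β)) = 3.589  ⇒  (1+β)/(1−β) = 12.8809
β = |1 − D²|/(1 + D²) = |1 − 12.8809|/(1 + 12.8809) = 0.8559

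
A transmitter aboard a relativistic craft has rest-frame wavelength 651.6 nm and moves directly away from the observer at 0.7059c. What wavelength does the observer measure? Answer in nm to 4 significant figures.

λ_obs ≈ 1569 nm

Relativistic Doppler: λ_obs = λ_src √((1+β)/(1−β))
= 651.6 × √(1.70590/0.294100) = 651.6 × 2.40840 = 1569 nm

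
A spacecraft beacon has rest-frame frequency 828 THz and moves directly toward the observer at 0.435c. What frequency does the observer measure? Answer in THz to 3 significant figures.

Relativistic Doppler: f_obs = f_src √((1+β)/(1−β))
= 828 × √(1.4350/0.56500) = 828 × 1.5937 = 1320 THz

f_obs ≈ 1320 THz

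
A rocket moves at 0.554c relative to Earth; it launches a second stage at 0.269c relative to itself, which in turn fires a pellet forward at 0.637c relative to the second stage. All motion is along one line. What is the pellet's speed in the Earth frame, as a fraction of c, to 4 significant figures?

Compose boost 2: (0.269 + 0.554)/(1 + 0.269×0.554) = 0.8230/1.14903 = 0.716259
Compose boost 3: (0.637 + 0.716259)/(1 + 0.637×0.716259) = 1.35326/1.45626 = 0.9293

u ≈ 0.9293c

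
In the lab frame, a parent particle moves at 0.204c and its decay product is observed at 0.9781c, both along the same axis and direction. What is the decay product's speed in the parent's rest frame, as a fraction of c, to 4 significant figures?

u' ≈ 0.9671c

Inverse velocity addition: u' = (u − v)/(1 − uv/c²)
= (0.9781 − 0.204)/(1 − 0.9781×0.204) = 0.7741/0.800468 = 0.9671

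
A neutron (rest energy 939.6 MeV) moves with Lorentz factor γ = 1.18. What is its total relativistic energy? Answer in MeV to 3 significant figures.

γ = 1.18 (given)
E = γm₀c² = 1.18 × 939.6 MeV = 1110 MeV

E ≈ 1110 MeV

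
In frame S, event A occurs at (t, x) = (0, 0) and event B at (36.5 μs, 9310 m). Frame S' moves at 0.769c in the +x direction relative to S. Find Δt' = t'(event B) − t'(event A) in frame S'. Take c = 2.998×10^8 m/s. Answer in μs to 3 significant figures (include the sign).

Δt' ≈ 19.7 μs

γ = 1/√(1 − 0.769²) = 1.5643
Δt' = γ(Δt − vΔx/c²) = 1.5643 × (36.5 μs − 0.769×9310 m / (2.998×10^8 m/s))
= 1.5643 × (12.619 μs) = 19.7 μs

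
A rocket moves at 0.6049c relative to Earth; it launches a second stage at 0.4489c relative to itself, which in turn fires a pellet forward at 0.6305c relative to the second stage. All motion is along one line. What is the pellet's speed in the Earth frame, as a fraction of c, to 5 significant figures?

Compose boost 2: (0.4489 + 0.6049)/(1 + 0.4489×0.6049) = 1.0538/1.271540 = 0.8287591
Compose boost 3: (0.6305 + 0.8287591)/(1 + 0.6305×0.8287591) = 1.459259/1.522533 = 0.95844

u ≈ 0.95844c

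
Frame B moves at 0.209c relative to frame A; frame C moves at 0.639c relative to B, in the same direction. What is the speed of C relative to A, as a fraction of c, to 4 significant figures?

Compose boost 2: (0.639 + 0.209)/(1 + 0.639×0.209) = 0.8480/1.13355 = 0.7481

u ≈ 0.7481c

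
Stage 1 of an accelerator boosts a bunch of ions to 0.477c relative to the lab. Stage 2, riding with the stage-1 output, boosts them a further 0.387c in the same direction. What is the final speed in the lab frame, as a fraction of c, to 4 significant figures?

Compose boost 2: (0.387 + 0.477)/(1 + 0.387×0.477) = 0.8640/1.18460 = 0.7294

u ≈ 0.7294c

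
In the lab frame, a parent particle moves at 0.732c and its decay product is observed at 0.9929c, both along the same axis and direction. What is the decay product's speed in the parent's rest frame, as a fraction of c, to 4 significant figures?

u' ≈ 0.9550c

Inverse velocity addition: u' = (u − v)/(1 − uv/c²)
= (0.9929 − 0.732)/(1 − 0.9929×0.732) = 0.2609/0.273197 = 0.9550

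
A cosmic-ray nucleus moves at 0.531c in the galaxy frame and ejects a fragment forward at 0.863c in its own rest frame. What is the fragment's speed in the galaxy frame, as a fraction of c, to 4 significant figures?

Compose boost 2: (0.863 + 0.531)/(1 + 0.863×0.531) = 1.394/1.45825 = 0.9559

u ≈ 0.9559c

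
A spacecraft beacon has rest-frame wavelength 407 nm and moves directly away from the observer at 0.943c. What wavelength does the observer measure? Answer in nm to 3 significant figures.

λ_obs ≈ 2380 nm

Relativistic Doppler: λ_obs = λ_src √((1+β)/(1−β))
= 407 × √(1.9430/0.057000) = 407 × 5.8385 = 2380 nm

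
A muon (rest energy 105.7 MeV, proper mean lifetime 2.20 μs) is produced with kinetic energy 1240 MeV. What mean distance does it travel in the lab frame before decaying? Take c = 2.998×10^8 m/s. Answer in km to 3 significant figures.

γ = 1 + K/(m₀c²) = 1 + 1240/105.7 = 12.731
β = √(1 − 1/γ²) = 0.99691
Dilated lifetime: γτ₀ = 12.731 × 2.20 μs = 28.009 μs
d = βc·γτ₀ = 0.99691 × (2.998×10^8 m/s) × 2.8009×10^-5 s = 8.37 km

d ≈ 8.37 km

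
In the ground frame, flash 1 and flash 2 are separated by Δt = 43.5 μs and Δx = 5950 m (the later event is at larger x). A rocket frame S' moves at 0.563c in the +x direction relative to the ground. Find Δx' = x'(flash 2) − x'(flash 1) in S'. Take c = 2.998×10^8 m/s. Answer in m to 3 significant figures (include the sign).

Δx' ≈ -1680 m

γ = 1/√(1 − 0.563²) = 1.2100
Δx' = γ(Δx − vΔt) = 1.2100 × (5950 m − 0.563×(2.998×10^8 m/s)×43.5×10^-6 s)
= 1.2100 × (-1392.3 m) = -1680 m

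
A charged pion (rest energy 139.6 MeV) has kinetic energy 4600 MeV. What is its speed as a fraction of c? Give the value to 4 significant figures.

β ≈ 0.9996

γ = 1 + K/(m₀c²) = 1 + 4600/139.6 = 33.9513
β = √(1 − 1/γ²) = 0.9996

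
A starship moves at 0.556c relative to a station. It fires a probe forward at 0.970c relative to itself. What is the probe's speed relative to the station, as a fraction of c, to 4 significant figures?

Relativistic velocity addition: u = (u' + v)/(1 + u'v/c²)
= (0.970 + 0.556)/(1 + 0.970×0.556) = 1.526/1.53932 = 0.9913

u ≈ 0.9913c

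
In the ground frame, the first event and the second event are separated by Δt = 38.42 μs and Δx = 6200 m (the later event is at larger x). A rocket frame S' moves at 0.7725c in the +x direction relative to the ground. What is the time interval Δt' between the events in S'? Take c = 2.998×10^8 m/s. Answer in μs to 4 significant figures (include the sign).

Δt' ≈ 35.34 μs

γ = 1/√(1 − 0.7725²) = 1.57477
Δt' = γ(Δt − vΔx/c²) = 1.57477 × (38.42 μs − 0.7725×6200 m / (2.998×10^8 m/s))
= 1.57477 × (22.4443 μs) = 35.34 μs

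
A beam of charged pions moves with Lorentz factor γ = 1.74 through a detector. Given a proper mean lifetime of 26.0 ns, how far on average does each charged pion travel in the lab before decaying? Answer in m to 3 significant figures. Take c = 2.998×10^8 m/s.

β = √(1 − 1/γ²) = √(1 − 1/1.74²) = 0.81836
Dilated lifetime: Δt = γτ₀ = 1.74 × 26.0 ns = 45.240 ns
d = vΔt = 0.81836c × 45.240 ns = 2.4534×10^8 m/s × 4.5240×10^-8 s = 11.1 m

d ≈ 11.1 m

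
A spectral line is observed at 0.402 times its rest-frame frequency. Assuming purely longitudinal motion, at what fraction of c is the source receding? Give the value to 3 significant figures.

β ≈ 0.722

f_obs/f_src = √((1−β)/(1+β)) = 0.402  ⇒  (1−β)/(1+β) = 0.16160
β = |1 − D²|/(1 + D²) = |1 − 0.16160|/(1 + 0.16160) = 0.722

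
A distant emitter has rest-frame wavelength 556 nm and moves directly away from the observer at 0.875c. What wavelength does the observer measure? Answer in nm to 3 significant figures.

Relativistic Doppler: λ_obs = λ_src √((1+β)/(1−β))
= 556 × √(1.8750/0.12500) = 556 × 3.8730 = 2150 nm

λ_obs ≈ 2150 nm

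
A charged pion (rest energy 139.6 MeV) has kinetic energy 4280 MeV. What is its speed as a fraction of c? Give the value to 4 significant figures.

γ = 1 + K/(m₀c²) = 1 + 4280/139.6 = 31.6590
β = √(1 − 1/γ²) = 0.9995

β ≈ 0.9995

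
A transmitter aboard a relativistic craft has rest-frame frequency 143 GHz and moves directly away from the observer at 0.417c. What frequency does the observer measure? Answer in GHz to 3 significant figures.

f_obs ≈ 91.7 GHz

Relativistic Doppler: f_obs = f_src √((1−β)/(1+β))
= 143 × √(0.58300/1.4170) = 143 × 0.64143 = 91.7 GHz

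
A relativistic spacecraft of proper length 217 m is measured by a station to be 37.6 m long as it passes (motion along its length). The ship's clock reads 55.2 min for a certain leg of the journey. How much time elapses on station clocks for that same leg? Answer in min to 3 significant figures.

Δt ≈ 319 min

Length contraction ⇒ γ = L₀/L = 217/37.6 = 5.7713
Time dilation: Δt = γτ₀ = 5.7713 × 55.2 min = 319 min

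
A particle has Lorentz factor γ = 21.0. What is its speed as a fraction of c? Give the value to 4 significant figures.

β = √(1 − 1/γ²) = √(1 − 1/21.0²) = √(0.997732) = 0.9989

β ≈ 0.9989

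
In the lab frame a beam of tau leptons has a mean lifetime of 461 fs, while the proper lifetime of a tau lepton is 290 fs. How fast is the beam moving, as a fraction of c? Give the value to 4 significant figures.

β ≈ 0.7774

γ = Δt/τ₀ = 461/290 = 1.58966
β = √(1 − 1/γ²) = √(1 − 1/1.58966²) = 0.7774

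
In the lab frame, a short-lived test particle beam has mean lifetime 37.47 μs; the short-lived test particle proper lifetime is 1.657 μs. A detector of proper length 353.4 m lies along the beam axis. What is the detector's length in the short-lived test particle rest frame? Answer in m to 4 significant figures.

L ≈ 15.63 m

Time dilation ⇒ γ = Δt/τ₀ = 37.47/1.657 = 22.6132
Length contraction: L = L₀/γ = 353.4/22.6132 = 15.63 m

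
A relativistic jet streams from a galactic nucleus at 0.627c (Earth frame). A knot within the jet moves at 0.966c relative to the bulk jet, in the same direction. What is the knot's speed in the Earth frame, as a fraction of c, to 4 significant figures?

u ≈ 0.9921c

Relativistic velocity addition: u = (u' + v)/(1 + u'v/c²)
= (0.966 + 0.627)/(1 + 0.966×0.627) = 1.593/1.60568 = 0.9921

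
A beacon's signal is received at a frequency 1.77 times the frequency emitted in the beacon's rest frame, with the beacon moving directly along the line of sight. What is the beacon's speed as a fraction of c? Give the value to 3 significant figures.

f_obs/f_src = √((1+β)/(1−β)) = 1.77  ⇒  (1+β)/(1−β) = 3.1329
β = |1 − D²|/(1 + D²) = |1 − 3.1329|/(1 + 3.1329) = 0.516

β ≈ 0.516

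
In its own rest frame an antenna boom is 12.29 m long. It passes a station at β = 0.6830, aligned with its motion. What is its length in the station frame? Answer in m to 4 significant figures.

L ≈ 8.977 m

γ = 1/√(1 − 0.6830²) = 1.36908
Length contraction: L = L₀/γ = 12.29/1.36908 = 8.977 m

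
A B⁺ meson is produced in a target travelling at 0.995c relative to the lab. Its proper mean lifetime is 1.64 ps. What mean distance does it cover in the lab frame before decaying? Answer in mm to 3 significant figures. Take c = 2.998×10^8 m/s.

γ = 1/√(1 − 0.995²) = 10.013
Dilated lifetime: Δt = γτ₀ = 10.013 × 1.64 ps = 16.421 ps
d = vΔt = 0.995c × 16.421 ps = 2.9830×10^8 m/s × 1.6421×10^-11 s = 4.90 mm

d ≈ 4.90 mm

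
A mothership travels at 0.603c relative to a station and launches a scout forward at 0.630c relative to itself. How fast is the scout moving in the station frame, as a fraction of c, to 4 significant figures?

Compose boost 2: (0.630 + 0.603)/(1 + 0.630×0.603) = 1.233/1.37989 = 0.8935

u ≈ 0.8935c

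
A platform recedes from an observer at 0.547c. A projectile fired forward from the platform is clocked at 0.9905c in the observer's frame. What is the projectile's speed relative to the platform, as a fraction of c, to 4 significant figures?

Inverse velocity addition: u' = (u − v)/(1 − uv/c²)
= (0.9905 − 0.547)/(1 − 0.9905×0.547) = 0.4435/0.458196 = 0.9679

u' ≈ 0.9679c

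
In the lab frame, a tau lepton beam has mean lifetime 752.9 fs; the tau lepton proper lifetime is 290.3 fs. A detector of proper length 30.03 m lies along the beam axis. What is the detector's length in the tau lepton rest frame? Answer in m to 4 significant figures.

L ≈ 11.58 m

Time dilation ⇒ γ = Δt/τ₀ = 752.9/290.3 = 2.59352
Length contraction: L = L₀/γ = 30.03/2.59352 = 11.58 m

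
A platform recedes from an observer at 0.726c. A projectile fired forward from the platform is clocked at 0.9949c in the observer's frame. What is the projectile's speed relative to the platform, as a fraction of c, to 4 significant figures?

u' ≈ 0.9683c

Inverse velocity addition: u' = (u − v)/(1 − uv/c²)
= (0.9949 − 0.726)/(1 − 0.9949×0.726) = 0.2689/0.277703 = 0.9683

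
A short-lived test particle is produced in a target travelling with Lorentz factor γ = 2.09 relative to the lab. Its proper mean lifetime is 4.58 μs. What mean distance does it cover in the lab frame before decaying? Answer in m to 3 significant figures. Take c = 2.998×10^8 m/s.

d ≈ 2520 m

β = √(1 − 1/γ²) = √(1 − 1/2.09²) = 0.87810
Dilated lifetime: Δt = γτ₀ = 2.09 × 4.58 μs = 9.5722 μs
d = vΔt = 0.87810c × 9.5722 μs = 2.6326×10^8 m/s × 9.5722×10^-6 s = 2520 m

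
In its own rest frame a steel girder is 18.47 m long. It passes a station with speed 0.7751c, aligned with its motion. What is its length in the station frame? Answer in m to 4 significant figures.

γ = 1/√(1 − 0.7751²) = 1.58268
Length contraction: L = L₀/γ = 18.47/1.58268 = 11.67 m

L ≈ 11.67 m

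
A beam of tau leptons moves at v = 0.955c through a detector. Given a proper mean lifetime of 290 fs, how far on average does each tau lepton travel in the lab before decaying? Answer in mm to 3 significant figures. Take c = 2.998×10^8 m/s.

d ≈ 0.280 mm

γ = 1/√(1 − 0.955²) = 3.3715
Dilated lifetime: Δt = γτ₀ = 3.3715 × 290 fs = 977.73 fs
d = vΔt = 0.955c × 977.73 fs = 2.8631×10^8 m/s × 9.7773×10^-13 s = 0.280 mm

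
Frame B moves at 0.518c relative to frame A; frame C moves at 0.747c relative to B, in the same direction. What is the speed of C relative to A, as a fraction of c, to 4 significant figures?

u ≈ 0.9121c

Compose boost 2: (0.747 + 0.518)/(1 + 0.747×0.518) = 1.265/1.38695 = 0.9121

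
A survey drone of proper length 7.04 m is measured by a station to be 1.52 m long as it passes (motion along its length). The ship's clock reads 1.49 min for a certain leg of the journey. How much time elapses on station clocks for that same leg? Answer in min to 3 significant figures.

Length contraction ⇒ γ = L₀/L = 7.04/1.52 = 4.6316
Time dilation: Δt = γτ₀ = 4.6316 × 1.49 min = 6.90 min

Δt ≈ 6.90 min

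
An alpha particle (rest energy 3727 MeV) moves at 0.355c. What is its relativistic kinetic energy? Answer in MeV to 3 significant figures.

K ≈ 260 MeV

γ = 1/√(1 − 0.355²) = 1.0697
K = (γ − 1)m₀c² = (1.0697 − 1) × 3727 MeV = 0.069672 × 3727 MeV = 260 MeV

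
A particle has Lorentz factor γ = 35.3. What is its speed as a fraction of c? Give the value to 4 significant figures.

β = √(1 − 1/γ²) = √(1 − 1/35.3²) = √(0.999197) = 0.9996

β ≈ 0.9996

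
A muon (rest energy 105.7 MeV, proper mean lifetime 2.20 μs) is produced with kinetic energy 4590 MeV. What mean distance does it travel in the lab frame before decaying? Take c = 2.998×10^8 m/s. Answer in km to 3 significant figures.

γ = 1 + K/(m₀c²) = 1 + 4590/105.7 = 44.425
β = √(1 − 1/γ²) = 0.99975
Dilated lifetime: γτ₀ = 44.425 × 2.20 μs = 97.735 μs
d = βc·γτ₀ = 0.99975 × (2.998×10^8 m/s) × 9.7735×10^-5 s = 29.3 km

d ≈ 29.3 km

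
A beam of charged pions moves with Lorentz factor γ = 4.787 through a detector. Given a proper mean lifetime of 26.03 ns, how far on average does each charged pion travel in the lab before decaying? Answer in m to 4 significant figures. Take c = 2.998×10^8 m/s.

d ≈ 36.53 m

β = √(1 − 1/γ²) = √(1 − 1/4.787²) = 0.977937
Dilated lifetime: Δt = γτ₀ = 4.787 × 26.03 ns = 124.606 ns
d = vΔt = 0.977937c × 124.606 ns = 2.93186×10^8 m/s × 1.24606×10^-7 s = 36.53 m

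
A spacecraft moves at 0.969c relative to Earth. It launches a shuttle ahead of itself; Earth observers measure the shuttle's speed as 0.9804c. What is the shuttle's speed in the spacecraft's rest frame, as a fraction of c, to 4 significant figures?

u' ≈ 0.2280c

Inverse velocity addition: u' = (u − v)/(1 − uv/c²)
= (0.9804 − 0.969)/(1 − 0.9804×0.969) = 0.01140/0.0499924 = 0.2280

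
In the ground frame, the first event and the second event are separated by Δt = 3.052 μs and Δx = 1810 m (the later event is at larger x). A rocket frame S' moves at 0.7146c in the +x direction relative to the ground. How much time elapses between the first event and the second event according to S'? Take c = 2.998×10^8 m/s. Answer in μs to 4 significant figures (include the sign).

γ = 1/√(1 − 0.7146²) = 1.42952
Δt' = γ(Δt − vΔx/c²) = 1.42952 × (3.052 μs − 0.7146×1810 m / (2.998×10^8 m/s))
= 1.42952 × (-1.26230 μs) = -1.804 μs

Δt' ≈ -1.804 μs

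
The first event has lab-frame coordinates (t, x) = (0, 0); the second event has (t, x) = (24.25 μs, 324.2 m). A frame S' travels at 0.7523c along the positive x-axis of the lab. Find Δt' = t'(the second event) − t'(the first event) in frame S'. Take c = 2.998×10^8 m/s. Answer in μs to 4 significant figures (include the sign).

γ = 1/√(1 − 0.7523²) = 1.51786
Δt' = γ(Δt − vΔx/c²) = 1.51786 × (24.25 μs − 0.7523×324.2 m / (2.998×10^8 m/s))
= 1.51786 × (23.4365 μs) = 35.57 μs

Δt' ≈ 35.57 μs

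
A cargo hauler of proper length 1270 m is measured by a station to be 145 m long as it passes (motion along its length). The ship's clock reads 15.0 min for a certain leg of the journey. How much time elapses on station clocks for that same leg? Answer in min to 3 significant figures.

Length contraction ⇒ γ = L₀/L = 1270/145 = 8.7586
Time dilation: Δt = γτ₀ = 8.7586 × 15.0 min = 131 min

Δt ≈ 131 min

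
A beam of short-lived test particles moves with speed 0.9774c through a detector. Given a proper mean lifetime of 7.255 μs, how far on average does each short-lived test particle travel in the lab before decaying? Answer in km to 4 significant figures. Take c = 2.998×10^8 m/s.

d ≈ 10.06 km

γ = 1/√(1 − 0.9774²) = 4.73041
Dilated lifetime: Δt = γτ₀ = 4.73041 × 7.255 μs = 34.3191 μs
d = vΔt = 0.9774c × 34.3191 μs = 2.93025×10^8 m/s × 3.43191×10^-5 s = 10.06 km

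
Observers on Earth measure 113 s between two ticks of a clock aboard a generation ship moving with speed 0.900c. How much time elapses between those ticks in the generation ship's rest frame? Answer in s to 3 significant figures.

τ₀ ≈ 49.3 s

γ = 1/√(1 − 0.900²) = 2.2942
Proper time: τ₀ = Δt/γ = 113/2.2942 = 49.3 s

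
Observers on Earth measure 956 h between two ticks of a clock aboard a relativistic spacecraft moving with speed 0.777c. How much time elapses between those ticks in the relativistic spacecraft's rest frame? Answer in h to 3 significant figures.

τ₀ ≈ 602 h

γ = 1/√(1 − 0.777²) = 1.5886
Proper time: τ₀ = Δt/γ = 956/1.5886 = 602 h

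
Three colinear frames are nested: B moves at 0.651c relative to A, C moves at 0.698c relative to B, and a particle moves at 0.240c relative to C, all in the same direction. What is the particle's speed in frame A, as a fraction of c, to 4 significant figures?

u ≈ 0.9550c

Compose boost 2: (0.698 + 0.651)/(1 + 0.698×0.651) = 1.349/1.45440 = 0.927532
Compose boost 3: (0.240 + 0.927532)/(1 + 0.240×0.927532) = 1.16753/1.22261 = 0.9550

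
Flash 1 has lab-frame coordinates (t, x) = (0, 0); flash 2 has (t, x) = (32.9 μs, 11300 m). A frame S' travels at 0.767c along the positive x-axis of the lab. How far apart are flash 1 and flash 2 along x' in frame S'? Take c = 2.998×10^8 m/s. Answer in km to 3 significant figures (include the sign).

γ = 1/√(1 − 0.767²) = 1.5585
Δx' = γ(Δx − vΔt) = 1.5585 × (11300 m − 0.767×(2.998×10^8 m/s)×32.9×10^-6 s)
= 1.5585 × (3734.8 m) = 5.82 km

Δx' ≈ 5.82 km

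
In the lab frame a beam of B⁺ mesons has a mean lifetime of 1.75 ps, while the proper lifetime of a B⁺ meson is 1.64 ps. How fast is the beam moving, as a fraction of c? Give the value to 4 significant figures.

γ = Δt/τ₀ = 1.75/1.64 = 1.06707
β = √(1 − 1/γ²) = √(1 − 1/1.06707²) = 0.3489

β ≈ 0.3489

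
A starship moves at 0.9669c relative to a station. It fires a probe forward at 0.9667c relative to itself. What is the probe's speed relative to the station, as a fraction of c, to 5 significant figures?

Relativistic velocity addition: u = (u' + v)/(1 + u'v/c²)
= (0.9667 + 0.9669)/(1 + 0.9667×0.9669) = 1.9336/1.934702 = 0.99943

u ≈ 0.99943c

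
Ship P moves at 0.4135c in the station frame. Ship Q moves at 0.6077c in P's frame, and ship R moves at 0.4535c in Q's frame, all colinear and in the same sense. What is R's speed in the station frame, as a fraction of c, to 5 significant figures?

Compose boost 2: (0.6077 + 0.4135)/(1 + 0.6077×0.4135) = 1.0212/1.251284 = 0.8161217
Compose boost 3: (0.4535 + 0.8161217)/(1 + 0.4535×0.8161217) = 1.269622/1.370111 = 0.92666

u ≈ 0.92666c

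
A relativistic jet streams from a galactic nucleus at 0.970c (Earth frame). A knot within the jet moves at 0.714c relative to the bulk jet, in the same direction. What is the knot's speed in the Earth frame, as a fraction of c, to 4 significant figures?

Relativistic velocity addition: u = (u' + v)/(1 + u'v/c²)
= (0.714 + 0.970)/(1 + 0.714×0.970) = 1.684/1.69258 = 0.9949

u ≈ 0.9949c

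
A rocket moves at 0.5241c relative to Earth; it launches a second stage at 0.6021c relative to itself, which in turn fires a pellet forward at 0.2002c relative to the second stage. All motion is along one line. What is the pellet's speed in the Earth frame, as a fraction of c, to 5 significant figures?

Compose boost 2: (0.6021 + 0.5241)/(1 + 0.6021×0.5241) = 1.1262/1.315561 = 0.8560609
Compose boost 3: (0.2002 + 0.8560609)/(1 + 0.2002×0.8560609) = 1.056261/1.171383 = 0.90172

u ≈ 0.90172c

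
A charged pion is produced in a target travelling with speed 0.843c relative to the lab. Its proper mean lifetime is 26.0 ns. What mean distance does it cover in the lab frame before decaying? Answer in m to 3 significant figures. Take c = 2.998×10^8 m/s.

d ≈ 12.2 m

γ = 1/√(1 − 0.843²) = 1.8590
Dilated lifetime: Δt = γτ₀ = 1.8590 × 26.0 ns = 48.335 ns
d = vΔt = 0.843c × 48.335 ns = 2.5273×10^8 m/s × 4.8335×10^-8 s = 12.2 m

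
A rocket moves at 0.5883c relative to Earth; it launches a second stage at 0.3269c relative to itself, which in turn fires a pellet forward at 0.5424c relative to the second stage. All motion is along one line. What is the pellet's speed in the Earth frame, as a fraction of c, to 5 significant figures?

u ≈ 0.92491c

Compose boost 2: (0.3269 + 0.5883)/(1 + 0.3269×0.5883) = 0.91520/1.192315 = 0.7675822
Compose boost 3: (0.5424 + 0.7675822)/(1 + 0.5424×0.7675822) = 1.309982/1.416337 = 0.92491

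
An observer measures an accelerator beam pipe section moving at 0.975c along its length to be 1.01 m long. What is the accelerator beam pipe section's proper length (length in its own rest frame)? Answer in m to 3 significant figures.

γ = 1/√(1 − 0.975²) = 4.5004
L₀ = γL = 4.5004 × 1.01 = 4.55 m

L₀ ≈ 4.55 m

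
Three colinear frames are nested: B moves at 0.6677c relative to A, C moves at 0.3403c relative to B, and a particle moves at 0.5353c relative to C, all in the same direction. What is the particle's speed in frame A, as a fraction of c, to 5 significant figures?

u ≈ 0.94234c

Compose boost 2: (0.3403 + 0.6677)/(1 + 0.3403×0.6677) = 1.0080/1.227218 = 0.8213698
Compose boost 3: (0.5353 + 0.8213698)/(1 + 0.5353×0.8213698) = 1.356670/1.439679 = 0.94234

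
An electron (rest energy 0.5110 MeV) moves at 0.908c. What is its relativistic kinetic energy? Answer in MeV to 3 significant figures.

γ = 1/√(1 − 0.908²) = 2.3868
K = (γ − 1)m₀c² = (2.3868 − 1) × 0.5110 MeV = 1.3868 × 0.5110 MeV = 0.709 MeV

K ≈ 0.709 MeV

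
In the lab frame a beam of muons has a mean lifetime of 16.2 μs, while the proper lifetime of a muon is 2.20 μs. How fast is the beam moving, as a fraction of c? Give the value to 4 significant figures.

β ≈ 0.9907

γ = Δt/τ₀ = 16.2/2.20 = 7.36364
β = √(1 − 1/γ²) = √(1 − 1/7.36364²) = 0.9907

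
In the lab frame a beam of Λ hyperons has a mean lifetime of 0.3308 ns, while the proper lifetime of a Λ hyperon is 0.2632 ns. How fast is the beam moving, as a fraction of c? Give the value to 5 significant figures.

β ≈ 0.60576

γ = Δt/τ₀ = 0.3308/0.2632 = 1.256839
β = √(1 − 1/γ²) = √(1 − 1/1.256839²) = 0.60576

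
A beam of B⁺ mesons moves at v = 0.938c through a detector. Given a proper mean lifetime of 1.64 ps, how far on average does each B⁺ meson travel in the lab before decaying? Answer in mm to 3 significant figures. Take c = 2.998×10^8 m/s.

d ≈ 1.33 mm

γ = 1/√(1 − 0.938²) = 2.8849
Dilated lifetime: Δt = γτ₀ = 2.8849 × 1.64 ps = 4.7312 ps
d = vΔt = 0.938c × 4.7312 ps = 2.8121×10^8 m/s × 4.7312×10^-12 s = 1.33 mm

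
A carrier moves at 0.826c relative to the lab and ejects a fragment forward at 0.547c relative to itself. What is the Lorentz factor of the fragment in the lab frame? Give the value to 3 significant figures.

u_lab = (0.547 + 0.826)/(1 + 0.547×0.826) = 1.373/1.45182 = 0.945708
γ = 1/√(1 − 0.945708²) = 3.08

γ ≈ 3.08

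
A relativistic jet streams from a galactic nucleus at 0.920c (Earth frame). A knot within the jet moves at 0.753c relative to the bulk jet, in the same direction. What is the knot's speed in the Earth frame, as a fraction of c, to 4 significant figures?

Relativistic velocity addition: u = (u' + v)/(1 + u'v/c²)
= (0.753 + 0.920)/(1 + 0.753×0.920) = 1.673/1.69276 = 0.9883

u ≈ 0.9883c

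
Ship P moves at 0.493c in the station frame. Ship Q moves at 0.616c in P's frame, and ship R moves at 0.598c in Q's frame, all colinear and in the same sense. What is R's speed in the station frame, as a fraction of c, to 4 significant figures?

Compose boost 2: (0.616 + 0.493)/(1 + 0.616×0.493) = 1.109/1.30369 = 0.850664
Compose boost 3: (0.598 + 0.850664)/(1 + 0.598×0.850664) = 1.44866/1.50870 = 0.9602

u ≈ 0.9602c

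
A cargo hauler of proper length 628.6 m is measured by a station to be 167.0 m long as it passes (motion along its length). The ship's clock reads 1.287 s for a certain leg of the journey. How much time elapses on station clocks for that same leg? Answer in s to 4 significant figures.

Δt ≈ 4.844 s

Length contraction ⇒ γ = L₀/L = 628.6/167.0 = 3.76407
Time dilation: Δt = γτ₀ = 3.76407 × 1.287 s = 4.844 s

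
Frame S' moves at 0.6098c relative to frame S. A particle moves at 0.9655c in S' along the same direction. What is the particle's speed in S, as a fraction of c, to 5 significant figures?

Relativistic velocity addition: u = (u' + v)/(1 + u'v/c²)
= (0.9655 + 0.6098)/(1 + 0.9655×0.6098) = 1.5753/1.588762 = 0.99153

u ≈ 0.99153c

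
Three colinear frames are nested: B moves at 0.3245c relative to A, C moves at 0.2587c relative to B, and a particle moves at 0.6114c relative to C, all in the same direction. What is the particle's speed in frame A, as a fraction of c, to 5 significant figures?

u ≈ 0.86492c

Compose boost 2: (0.2587 + 0.3245)/(1 + 0.2587×0.3245) = 0.58320/1.083948 = 0.5380331
Compose boost 3: (0.6114 + 0.5380331)/(1 + 0.6114×0.5380331) = 1.149433/1.328953 = 0.86492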